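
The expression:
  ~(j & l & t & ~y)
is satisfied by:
  {y: True, l: False, t: False, j: False}
  {y: False, l: False, t: False, j: False}
  {j: True, y: True, l: False, t: False}
  {j: True, y: False, l: False, t: False}
  {y: True, t: True, j: False, l: False}
  {t: True, j: False, l: False, y: False}
  {j: True, t: True, y: True, l: False}
  {j: True, t: True, y: False, l: False}
  {y: True, l: True, j: False, t: False}
  {l: True, j: False, t: False, y: False}
  {y: True, j: True, l: True, t: False}
  {j: True, l: True, y: False, t: False}
  {y: True, t: True, l: True, j: False}
  {t: True, l: True, j: False, y: False}
  {j: True, t: True, l: True, y: True}


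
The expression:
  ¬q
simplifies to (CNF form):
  ¬q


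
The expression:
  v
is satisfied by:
  {v: True}


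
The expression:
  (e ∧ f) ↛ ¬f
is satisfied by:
  {e: True, f: True}


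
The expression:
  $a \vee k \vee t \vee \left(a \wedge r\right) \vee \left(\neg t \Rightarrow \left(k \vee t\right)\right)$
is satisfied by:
  {a: True, t: True, k: True}
  {a: True, t: True, k: False}
  {a: True, k: True, t: False}
  {a: True, k: False, t: False}
  {t: True, k: True, a: False}
  {t: True, k: False, a: False}
  {k: True, t: False, a: False}


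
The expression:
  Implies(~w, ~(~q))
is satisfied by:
  {q: True, w: True}
  {q: True, w: False}
  {w: True, q: False}


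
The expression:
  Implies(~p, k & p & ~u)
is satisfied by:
  {p: True}


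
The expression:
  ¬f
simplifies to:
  ¬f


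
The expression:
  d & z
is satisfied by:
  {z: True, d: True}


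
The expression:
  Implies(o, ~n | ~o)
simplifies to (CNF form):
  ~n | ~o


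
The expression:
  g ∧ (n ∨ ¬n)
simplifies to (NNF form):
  g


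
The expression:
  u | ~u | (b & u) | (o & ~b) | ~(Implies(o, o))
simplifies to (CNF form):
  True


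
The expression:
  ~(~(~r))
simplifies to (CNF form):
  ~r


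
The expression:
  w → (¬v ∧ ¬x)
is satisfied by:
  {v: False, w: False, x: False}
  {x: True, v: False, w: False}
  {v: True, x: False, w: False}
  {x: True, v: True, w: False}
  {w: True, x: False, v: False}


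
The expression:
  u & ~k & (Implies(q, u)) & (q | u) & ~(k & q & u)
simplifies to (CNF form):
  u & ~k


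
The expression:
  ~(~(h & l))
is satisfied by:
  {h: True, l: True}


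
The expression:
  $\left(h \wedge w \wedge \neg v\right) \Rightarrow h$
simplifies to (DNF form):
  $\text{True}$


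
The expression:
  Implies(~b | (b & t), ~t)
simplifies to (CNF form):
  ~t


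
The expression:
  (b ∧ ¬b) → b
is always true.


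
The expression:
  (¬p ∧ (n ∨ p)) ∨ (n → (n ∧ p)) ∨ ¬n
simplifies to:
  True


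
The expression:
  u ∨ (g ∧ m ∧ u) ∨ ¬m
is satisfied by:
  {u: True, m: False}
  {m: False, u: False}
  {m: True, u: True}


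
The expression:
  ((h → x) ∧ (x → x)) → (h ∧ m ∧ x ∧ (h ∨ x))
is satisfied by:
  {h: True, m: True, x: False}
  {h: True, m: False, x: False}
  {h: True, x: True, m: True}


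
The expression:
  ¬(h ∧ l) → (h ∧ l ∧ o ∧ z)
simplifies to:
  h ∧ l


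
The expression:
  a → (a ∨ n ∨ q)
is always true.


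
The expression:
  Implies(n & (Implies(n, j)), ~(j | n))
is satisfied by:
  {n: False, j: False}
  {j: True, n: False}
  {n: True, j: False}


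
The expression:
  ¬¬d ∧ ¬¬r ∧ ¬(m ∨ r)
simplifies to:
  False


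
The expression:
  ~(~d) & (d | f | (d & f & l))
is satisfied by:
  {d: True}


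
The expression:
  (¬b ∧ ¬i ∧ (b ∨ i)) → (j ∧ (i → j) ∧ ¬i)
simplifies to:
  True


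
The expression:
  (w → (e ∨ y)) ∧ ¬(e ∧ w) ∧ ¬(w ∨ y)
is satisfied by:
  {y: False, w: False}


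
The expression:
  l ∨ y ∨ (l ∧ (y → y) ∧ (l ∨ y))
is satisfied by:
  {y: True, l: True}
  {y: True, l: False}
  {l: True, y: False}


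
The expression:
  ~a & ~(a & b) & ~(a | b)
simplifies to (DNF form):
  ~a & ~b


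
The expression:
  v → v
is always true.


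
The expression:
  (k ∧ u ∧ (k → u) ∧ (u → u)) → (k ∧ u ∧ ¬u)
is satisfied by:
  {u: False, k: False}
  {k: True, u: False}
  {u: True, k: False}


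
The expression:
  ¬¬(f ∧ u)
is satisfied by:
  {u: True, f: True}


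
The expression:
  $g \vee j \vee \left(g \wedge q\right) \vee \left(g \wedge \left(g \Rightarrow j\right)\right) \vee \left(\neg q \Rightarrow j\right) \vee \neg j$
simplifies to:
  $\text{True}$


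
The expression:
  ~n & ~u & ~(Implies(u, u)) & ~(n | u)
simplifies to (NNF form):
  False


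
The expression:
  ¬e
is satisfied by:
  {e: False}


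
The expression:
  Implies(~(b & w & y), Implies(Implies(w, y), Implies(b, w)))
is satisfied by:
  {w: True, b: False}
  {b: False, w: False}
  {b: True, w: True}


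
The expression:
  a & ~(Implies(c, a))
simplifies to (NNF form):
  False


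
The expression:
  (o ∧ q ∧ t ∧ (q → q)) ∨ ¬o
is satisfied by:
  {t: True, q: True, o: False}
  {t: True, q: False, o: False}
  {q: True, t: False, o: False}
  {t: False, q: False, o: False}
  {t: True, o: True, q: True}


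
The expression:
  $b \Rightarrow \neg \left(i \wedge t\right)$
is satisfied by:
  {t: False, b: False, i: False}
  {i: True, t: False, b: False}
  {b: True, t: False, i: False}
  {i: True, b: True, t: False}
  {t: True, i: False, b: False}
  {i: True, t: True, b: False}
  {b: True, t: True, i: False}


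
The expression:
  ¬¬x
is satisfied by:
  {x: True}


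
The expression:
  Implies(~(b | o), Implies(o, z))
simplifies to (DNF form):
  True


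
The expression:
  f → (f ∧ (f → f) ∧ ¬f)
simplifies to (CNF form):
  ¬f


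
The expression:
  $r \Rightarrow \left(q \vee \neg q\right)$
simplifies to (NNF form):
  $\text{True}$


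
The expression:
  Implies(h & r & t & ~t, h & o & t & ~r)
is always true.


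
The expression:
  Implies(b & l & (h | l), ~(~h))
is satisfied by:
  {h: True, l: False, b: False}
  {l: False, b: False, h: False}
  {b: True, h: True, l: False}
  {b: True, l: False, h: False}
  {h: True, l: True, b: False}
  {l: True, h: False, b: False}
  {b: True, l: True, h: True}


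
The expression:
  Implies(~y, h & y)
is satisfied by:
  {y: True}


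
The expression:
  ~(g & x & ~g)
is always true.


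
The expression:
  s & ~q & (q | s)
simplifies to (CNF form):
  s & ~q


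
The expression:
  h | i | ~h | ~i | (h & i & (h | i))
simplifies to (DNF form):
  True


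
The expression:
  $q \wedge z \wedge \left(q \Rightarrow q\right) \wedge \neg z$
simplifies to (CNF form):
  $\text{False}$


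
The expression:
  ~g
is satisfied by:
  {g: False}


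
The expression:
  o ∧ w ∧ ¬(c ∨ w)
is never true.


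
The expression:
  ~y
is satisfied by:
  {y: False}


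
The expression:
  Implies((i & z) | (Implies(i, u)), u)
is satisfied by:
  {u: True, i: True, z: False}
  {u: True, i: False, z: False}
  {z: True, u: True, i: True}
  {z: True, u: True, i: False}
  {i: True, z: False, u: False}


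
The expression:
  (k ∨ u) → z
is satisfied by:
  {z: True, k: False, u: False}
  {z: True, u: True, k: False}
  {z: True, k: True, u: False}
  {z: True, u: True, k: True}
  {u: False, k: False, z: False}


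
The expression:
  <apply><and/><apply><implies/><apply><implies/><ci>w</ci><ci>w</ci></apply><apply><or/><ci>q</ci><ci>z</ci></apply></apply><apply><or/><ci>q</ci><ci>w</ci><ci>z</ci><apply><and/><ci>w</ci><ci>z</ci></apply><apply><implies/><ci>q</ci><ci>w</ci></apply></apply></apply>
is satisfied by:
  {q: True, z: True}
  {q: True, z: False}
  {z: True, q: False}


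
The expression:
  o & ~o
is never true.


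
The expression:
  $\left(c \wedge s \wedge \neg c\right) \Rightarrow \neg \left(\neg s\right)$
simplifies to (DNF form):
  $\text{True}$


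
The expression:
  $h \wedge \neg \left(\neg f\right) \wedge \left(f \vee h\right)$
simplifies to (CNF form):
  $f \wedge h$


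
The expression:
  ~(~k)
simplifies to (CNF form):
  k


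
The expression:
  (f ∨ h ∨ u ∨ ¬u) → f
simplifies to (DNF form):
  f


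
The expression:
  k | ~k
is always true.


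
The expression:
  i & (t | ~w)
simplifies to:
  i & (t | ~w)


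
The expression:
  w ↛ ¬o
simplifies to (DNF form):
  o ∧ w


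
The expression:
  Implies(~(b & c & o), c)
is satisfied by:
  {c: True}


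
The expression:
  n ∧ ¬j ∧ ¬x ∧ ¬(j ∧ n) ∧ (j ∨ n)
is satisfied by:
  {n: True, x: False, j: False}


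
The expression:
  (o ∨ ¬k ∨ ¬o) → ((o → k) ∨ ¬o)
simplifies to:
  k ∨ ¬o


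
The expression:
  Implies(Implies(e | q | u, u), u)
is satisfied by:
  {q: True, e: True, u: True}
  {q: True, e: True, u: False}
  {q: True, u: True, e: False}
  {q: True, u: False, e: False}
  {e: True, u: True, q: False}
  {e: True, u: False, q: False}
  {u: True, e: False, q: False}


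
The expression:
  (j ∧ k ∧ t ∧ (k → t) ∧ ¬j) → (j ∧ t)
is always true.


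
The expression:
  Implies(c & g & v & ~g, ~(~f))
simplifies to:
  True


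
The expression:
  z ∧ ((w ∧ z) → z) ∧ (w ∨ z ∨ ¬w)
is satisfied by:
  {z: True}


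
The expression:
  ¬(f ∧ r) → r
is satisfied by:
  {r: True}


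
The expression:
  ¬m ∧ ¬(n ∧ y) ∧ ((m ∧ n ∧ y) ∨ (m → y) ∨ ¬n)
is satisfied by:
  {y: False, m: False, n: False}
  {n: True, y: False, m: False}
  {y: True, n: False, m: False}


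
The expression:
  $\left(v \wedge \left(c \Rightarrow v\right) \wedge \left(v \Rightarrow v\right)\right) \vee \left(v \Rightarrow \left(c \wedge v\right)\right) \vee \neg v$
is always true.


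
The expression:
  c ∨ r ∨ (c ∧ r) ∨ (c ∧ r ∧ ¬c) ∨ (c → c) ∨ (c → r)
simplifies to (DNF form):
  True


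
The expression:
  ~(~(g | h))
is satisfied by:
  {g: True, h: True}
  {g: True, h: False}
  {h: True, g: False}


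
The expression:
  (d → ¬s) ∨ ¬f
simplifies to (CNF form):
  ¬d ∨ ¬f ∨ ¬s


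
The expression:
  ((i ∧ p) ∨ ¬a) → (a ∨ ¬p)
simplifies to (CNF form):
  a ∨ ¬p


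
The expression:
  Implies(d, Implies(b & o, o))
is always true.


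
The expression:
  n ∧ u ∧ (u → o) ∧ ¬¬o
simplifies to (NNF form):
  n ∧ o ∧ u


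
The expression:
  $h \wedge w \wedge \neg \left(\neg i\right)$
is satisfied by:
  {h: True, i: True, w: True}


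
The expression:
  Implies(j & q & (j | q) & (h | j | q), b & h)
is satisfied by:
  {h: True, b: True, q: False, j: False}
  {h: True, b: False, q: False, j: False}
  {b: True, j: False, h: False, q: False}
  {j: False, b: False, h: False, q: False}
  {j: True, h: True, b: True, q: False}
  {j: True, h: True, b: False, q: False}
  {j: True, b: True, h: False, q: False}
  {j: True, b: False, h: False, q: False}
  {q: True, h: True, b: True, j: False}
  {q: True, h: True, b: False, j: False}
  {q: True, b: True, h: False, j: False}
  {q: True, b: False, h: False, j: False}
  {j: True, q: True, h: True, b: True}


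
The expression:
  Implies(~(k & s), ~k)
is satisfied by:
  {s: True, k: False}
  {k: False, s: False}
  {k: True, s: True}


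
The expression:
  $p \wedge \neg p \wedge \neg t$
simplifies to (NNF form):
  $\text{False}$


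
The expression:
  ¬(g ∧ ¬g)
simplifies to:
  True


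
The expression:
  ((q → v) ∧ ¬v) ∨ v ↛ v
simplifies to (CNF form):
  ¬q ∧ ¬v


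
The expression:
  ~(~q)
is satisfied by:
  {q: True}


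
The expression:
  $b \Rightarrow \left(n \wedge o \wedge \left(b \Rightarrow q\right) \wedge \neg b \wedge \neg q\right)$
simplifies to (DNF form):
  $\neg b$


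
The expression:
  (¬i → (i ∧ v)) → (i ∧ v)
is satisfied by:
  {v: True, i: False}
  {i: False, v: False}
  {i: True, v: True}


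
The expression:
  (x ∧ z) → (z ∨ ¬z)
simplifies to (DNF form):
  True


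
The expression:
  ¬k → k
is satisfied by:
  {k: True}


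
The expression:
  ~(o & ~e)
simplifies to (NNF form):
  e | ~o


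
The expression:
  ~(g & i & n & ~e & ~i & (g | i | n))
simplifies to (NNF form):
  True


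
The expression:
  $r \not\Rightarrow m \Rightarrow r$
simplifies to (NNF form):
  $\text{True}$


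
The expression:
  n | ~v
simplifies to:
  n | ~v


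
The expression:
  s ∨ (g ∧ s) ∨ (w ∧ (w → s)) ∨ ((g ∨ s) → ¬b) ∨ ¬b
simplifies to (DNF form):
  s ∨ ¬b ∨ ¬g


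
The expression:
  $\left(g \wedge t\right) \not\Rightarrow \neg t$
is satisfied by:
  {t: True, g: True}


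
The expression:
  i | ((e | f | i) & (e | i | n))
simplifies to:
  e | i | (f & n)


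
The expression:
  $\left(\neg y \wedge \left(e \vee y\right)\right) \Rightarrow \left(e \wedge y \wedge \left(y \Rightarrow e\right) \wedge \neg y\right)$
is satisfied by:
  {y: True, e: False}
  {e: False, y: False}
  {e: True, y: True}


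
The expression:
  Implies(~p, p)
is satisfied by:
  {p: True}


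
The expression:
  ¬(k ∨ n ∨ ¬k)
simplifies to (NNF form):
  False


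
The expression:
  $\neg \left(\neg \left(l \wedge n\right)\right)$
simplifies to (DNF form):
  $l \wedge n$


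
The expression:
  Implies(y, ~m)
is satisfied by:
  {m: False, y: False}
  {y: True, m: False}
  {m: True, y: False}


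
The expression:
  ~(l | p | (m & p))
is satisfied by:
  {p: False, l: False}


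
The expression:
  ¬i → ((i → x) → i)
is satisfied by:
  {i: True}


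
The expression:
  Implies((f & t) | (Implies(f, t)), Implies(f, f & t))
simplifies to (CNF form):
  True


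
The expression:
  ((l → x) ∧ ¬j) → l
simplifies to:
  j ∨ l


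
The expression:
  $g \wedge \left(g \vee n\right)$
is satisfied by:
  {g: True}


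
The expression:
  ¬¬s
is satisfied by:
  {s: True}


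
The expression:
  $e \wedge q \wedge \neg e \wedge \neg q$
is never true.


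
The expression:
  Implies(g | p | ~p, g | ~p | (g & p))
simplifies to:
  g | ~p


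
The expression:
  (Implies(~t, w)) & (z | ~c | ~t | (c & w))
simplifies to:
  w | (t & z) | (t & ~c)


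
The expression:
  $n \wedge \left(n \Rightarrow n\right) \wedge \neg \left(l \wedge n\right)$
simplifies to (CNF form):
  $n \wedge \neg l$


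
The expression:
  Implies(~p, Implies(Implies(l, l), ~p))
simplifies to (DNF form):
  True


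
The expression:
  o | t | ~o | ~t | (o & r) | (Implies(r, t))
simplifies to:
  True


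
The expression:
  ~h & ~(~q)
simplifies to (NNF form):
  q & ~h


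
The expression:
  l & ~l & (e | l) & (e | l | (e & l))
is never true.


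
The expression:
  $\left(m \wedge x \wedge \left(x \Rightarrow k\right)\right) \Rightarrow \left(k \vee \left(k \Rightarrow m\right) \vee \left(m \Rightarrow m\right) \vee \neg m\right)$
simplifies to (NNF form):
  $\text{True}$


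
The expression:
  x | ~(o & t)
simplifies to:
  x | ~o | ~t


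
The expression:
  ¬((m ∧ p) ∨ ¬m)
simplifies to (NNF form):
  m ∧ ¬p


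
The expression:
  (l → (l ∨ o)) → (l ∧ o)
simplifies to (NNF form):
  l ∧ o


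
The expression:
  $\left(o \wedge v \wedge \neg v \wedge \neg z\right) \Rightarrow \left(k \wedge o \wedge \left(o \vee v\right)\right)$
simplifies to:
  $\text{True}$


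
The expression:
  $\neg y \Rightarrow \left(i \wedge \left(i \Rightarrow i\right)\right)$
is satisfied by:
  {i: True, y: True}
  {i: True, y: False}
  {y: True, i: False}


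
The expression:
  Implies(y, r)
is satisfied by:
  {r: True, y: False}
  {y: False, r: False}
  {y: True, r: True}


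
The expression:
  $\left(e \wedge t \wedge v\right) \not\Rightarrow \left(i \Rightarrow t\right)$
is never true.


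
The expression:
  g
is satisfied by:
  {g: True}


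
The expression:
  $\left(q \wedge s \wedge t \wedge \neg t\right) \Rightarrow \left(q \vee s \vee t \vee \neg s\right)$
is always true.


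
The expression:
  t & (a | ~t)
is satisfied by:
  {t: True, a: True}


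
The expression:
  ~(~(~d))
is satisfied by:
  {d: False}


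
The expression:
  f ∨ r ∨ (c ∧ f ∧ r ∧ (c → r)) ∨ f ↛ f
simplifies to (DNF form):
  f ∨ r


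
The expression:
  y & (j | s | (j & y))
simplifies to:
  y & (j | s)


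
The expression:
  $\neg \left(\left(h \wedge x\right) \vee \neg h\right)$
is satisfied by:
  {h: True, x: False}


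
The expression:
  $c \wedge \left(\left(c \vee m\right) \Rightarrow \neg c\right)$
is never true.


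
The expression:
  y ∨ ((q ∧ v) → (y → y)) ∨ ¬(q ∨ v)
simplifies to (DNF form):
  True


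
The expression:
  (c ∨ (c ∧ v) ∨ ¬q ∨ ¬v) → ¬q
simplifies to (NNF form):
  (v ∧ ¬c) ∨ ¬q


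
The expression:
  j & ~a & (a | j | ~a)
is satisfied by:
  {j: True, a: False}


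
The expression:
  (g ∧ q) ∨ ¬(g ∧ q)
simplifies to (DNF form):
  True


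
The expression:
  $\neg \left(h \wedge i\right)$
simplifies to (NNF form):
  $\neg h \vee \neg i$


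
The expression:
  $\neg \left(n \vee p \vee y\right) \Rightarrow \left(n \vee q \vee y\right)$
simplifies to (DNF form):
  $n \vee p \vee q \vee y$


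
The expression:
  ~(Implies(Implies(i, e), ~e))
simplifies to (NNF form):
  e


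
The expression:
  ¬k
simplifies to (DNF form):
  ¬k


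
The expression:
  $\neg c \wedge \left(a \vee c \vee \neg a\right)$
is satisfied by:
  {c: False}


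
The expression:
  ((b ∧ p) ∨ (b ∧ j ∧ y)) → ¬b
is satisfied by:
  {j: False, y: False, b: False, p: False}
  {y: True, p: False, j: False, b: False}
  {j: True, p: False, y: False, b: False}
  {y: True, j: True, p: False, b: False}
  {p: True, j: False, y: False, b: False}
  {p: True, y: True, j: False, b: False}
  {p: True, j: True, y: False, b: False}
  {p: True, y: True, j: True, b: False}
  {b: True, p: False, j: False, y: False}
  {b: True, y: True, p: False, j: False}
  {b: True, j: True, p: False, y: False}


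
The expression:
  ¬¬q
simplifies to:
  q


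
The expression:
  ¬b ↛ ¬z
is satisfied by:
  {z: True, b: False}


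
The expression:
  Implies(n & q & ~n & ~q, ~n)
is always true.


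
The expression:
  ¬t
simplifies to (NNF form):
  ¬t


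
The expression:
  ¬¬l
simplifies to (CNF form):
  l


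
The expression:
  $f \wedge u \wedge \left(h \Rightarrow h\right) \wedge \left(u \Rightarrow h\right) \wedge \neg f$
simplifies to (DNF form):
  $\text{False}$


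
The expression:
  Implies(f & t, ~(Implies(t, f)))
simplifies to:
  ~f | ~t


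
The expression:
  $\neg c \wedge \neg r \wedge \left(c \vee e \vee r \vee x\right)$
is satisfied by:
  {x: True, e: True, r: False, c: False}
  {x: True, r: False, e: False, c: False}
  {e: True, x: False, r: False, c: False}


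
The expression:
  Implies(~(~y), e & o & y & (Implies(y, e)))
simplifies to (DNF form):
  ~y | (e & o)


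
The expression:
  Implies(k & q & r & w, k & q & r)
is always true.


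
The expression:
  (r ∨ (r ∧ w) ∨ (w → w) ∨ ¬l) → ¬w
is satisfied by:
  {w: False}


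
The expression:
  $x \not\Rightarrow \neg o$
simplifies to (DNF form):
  $o \wedge x$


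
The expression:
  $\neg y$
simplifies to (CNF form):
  $\neg y$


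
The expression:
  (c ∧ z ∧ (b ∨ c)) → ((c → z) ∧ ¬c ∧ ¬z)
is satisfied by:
  {c: False, z: False}
  {z: True, c: False}
  {c: True, z: False}


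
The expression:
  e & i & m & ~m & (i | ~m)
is never true.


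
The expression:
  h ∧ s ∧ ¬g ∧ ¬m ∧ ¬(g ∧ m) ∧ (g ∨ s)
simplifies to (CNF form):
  h ∧ s ∧ ¬g ∧ ¬m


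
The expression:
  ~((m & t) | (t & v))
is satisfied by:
  {v: False, t: False, m: False}
  {m: True, v: False, t: False}
  {v: True, m: False, t: False}
  {m: True, v: True, t: False}
  {t: True, m: False, v: False}


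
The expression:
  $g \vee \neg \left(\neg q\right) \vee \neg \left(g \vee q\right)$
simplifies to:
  $\text{True}$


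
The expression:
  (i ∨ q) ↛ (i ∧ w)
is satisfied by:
  {q: True, w: False, i: False}
  {i: True, q: True, w: False}
  {i: True, w: False, q: False}
  {q: True, w: True, i: False}


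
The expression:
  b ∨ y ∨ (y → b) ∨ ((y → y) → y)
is always true.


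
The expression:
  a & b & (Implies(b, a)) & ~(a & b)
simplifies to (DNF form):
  False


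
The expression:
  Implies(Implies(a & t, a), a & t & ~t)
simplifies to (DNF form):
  False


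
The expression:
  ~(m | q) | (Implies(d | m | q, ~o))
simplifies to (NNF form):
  ~o | (~m & ~q)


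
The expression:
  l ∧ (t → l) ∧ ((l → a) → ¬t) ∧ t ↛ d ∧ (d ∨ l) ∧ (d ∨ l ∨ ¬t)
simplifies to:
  l ∧ t ∧ ¬a ∧ ¬d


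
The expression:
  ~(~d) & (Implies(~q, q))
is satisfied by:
  {d: True, q: True}


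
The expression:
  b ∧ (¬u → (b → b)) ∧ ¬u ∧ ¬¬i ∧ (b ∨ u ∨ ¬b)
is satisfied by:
  {i: True, b: True, u: False}


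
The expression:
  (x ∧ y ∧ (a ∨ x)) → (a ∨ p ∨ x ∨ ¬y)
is always true.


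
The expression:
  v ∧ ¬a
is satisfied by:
  {v: True, a: False}


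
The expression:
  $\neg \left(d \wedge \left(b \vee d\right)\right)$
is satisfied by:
  {d: False}


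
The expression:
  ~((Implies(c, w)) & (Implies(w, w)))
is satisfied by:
  {c: True, w: False}


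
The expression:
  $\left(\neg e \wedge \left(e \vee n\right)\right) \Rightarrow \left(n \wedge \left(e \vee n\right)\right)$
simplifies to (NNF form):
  $\text{True}$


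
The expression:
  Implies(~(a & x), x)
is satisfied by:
  {x: True}


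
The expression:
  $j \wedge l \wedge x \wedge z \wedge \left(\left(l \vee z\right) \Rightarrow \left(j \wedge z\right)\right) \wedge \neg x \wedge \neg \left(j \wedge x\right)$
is never true.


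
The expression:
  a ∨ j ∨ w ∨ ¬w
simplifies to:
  True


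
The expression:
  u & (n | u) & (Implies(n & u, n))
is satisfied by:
  {u: True}


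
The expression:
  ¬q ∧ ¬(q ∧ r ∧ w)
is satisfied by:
  {q: False}


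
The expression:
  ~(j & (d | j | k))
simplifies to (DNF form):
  ~j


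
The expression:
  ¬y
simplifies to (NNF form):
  ¬y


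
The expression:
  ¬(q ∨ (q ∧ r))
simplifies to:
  ¬q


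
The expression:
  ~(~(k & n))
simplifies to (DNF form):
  k & n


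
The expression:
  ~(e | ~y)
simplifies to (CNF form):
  y & ~e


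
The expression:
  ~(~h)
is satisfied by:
  {h: True}


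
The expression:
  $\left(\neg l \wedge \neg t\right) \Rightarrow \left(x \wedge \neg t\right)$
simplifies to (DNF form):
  $l \vee t \vee x$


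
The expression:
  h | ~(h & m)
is always true.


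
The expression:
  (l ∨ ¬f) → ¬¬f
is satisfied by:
  {f: True}


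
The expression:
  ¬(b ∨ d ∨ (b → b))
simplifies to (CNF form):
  False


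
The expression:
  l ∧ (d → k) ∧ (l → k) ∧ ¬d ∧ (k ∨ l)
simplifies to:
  k ∧ l ∧ ¬d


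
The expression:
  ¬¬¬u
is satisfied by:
  {u: False}


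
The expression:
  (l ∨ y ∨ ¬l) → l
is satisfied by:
  {l: True}


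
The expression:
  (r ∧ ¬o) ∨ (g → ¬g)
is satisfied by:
  {r: True, o: False, g: False}
  {o: False, g: False, r: False}
  {r: True, o: True, g: False}
  {o: True, r: False, g: False}
  {g: True, r: True, o: False}


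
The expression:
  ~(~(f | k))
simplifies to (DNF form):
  f | k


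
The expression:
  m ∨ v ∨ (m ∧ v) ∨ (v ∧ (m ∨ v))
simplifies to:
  m ∨ v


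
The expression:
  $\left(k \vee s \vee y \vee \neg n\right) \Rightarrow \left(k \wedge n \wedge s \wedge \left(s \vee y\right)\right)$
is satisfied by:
  {s: True, k: True, n: True, y: False}
  {s: True, k: True, n: True, y: True}
  {n: True, s: False, y: False, k: False}


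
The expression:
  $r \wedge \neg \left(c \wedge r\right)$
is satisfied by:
  {r: True, c: False}


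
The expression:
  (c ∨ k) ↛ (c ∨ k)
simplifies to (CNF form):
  False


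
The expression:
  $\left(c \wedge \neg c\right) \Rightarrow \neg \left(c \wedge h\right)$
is always true.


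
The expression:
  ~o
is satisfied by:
  {o: False}


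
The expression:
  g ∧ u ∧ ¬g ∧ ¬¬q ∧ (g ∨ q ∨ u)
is never true.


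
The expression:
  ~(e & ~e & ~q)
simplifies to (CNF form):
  True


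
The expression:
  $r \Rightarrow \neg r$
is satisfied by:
  {r: False}


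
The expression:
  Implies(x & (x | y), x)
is always true.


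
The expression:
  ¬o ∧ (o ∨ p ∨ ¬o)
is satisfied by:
  {o: False}


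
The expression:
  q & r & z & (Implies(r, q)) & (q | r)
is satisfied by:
  {r: True, z: True, q: True}


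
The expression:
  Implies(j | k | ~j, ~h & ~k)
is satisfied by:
  {h: False, k: False}


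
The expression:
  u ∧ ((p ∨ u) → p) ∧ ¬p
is never true.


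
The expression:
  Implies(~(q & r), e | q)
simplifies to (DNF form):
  e | q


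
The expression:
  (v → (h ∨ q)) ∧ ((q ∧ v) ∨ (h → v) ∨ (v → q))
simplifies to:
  h ∨ q ∨ ¬v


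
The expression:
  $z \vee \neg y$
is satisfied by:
  {z: True, y: False}
  {y: False, z: False}
  {y: True, z: True}


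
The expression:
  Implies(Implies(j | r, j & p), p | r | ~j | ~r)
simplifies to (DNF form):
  True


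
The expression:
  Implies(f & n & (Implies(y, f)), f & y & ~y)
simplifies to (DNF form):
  ~f | ~n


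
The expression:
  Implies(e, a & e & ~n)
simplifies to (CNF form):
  (a | ~e) & (~e | ~n)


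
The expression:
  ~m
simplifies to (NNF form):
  ~m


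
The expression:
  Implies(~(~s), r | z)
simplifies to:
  r | z | ~s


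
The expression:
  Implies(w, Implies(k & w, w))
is always true.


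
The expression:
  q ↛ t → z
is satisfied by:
  {t: True, z: True, q: False}
  {t: True, q: False, z: False}
  {z: True, q: False, t: False}
  {z: False, q: False, t: False}
  {t: True, z: True, q: True}
  {t: True, q: True, z: False}
  {z: True, q: True, t: False}


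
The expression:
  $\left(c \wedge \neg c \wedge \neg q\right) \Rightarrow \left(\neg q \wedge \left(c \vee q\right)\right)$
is always true.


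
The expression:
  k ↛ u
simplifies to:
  k ∧ ¬u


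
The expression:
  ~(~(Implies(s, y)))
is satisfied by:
  {y: True, s: False}
  {s: False, y: False}
  {s: True, y: True}


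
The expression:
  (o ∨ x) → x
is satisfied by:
  {x: True, o: False}
  {o: False, x: False}
  {o: True, x: True}


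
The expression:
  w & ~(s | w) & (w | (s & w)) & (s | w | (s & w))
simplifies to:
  False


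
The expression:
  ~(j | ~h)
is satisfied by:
  {h: True, j: False}


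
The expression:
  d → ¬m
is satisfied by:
  {m: False, d: False}
  {d: True, m: False}
  {m: True, d: False}


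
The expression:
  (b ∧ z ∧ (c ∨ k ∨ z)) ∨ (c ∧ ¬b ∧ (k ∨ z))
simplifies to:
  (b ∨ c) ∧ (k ∨ z) ∧ (z ∨ ¬b)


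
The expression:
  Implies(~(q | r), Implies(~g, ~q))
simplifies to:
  True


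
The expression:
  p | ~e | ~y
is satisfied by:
  {p: True, e: False, y: False}
  {e: False, y: False, p: False}
  {y: True, p: True, e: False}
  {y: True, e: False, p: False}
  {p: True, e: True, y: False}
  {e: True, p: False, y: False}
  {y: True, e: True, p: True}


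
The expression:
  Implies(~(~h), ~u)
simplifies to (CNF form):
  ~h | ~u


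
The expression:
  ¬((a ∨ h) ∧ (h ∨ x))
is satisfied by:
  {x: False, h: False, a: False}
  {a: True, x: False, h: False}
  {x: True, a: False, h: False}


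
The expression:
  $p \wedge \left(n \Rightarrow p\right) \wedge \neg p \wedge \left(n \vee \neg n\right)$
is never true.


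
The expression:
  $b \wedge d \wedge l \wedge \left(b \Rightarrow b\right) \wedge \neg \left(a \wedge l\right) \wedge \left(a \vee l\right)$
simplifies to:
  $b \wedge d \wedge l \wedge \neg a$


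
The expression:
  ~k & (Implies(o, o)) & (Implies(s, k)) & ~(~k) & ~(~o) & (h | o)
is never true.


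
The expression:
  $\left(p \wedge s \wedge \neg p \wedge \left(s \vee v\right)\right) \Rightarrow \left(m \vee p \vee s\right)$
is always true.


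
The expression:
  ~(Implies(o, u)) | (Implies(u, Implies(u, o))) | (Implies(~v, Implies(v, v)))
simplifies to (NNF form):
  True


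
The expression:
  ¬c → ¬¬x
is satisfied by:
  {x: True, c: True}
  {x: True, c: False}
  {c: True, x: False}


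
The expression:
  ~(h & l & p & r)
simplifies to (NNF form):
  ~h | ~l | ~p | ~r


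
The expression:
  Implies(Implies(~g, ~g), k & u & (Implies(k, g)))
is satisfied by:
  {u: True, g: True, k: True}


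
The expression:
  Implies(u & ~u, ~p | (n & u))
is always true.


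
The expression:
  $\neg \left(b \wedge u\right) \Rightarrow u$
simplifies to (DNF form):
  $u$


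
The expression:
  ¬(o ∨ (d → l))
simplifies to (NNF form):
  d ∧ ¬l ∧ ¬o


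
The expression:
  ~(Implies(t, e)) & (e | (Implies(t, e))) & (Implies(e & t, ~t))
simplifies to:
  False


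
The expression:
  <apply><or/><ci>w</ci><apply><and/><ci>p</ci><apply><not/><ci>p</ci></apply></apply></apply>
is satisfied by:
  {w: True}


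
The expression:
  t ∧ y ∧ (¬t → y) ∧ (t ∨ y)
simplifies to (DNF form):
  t ∧ y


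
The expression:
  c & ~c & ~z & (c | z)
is never true.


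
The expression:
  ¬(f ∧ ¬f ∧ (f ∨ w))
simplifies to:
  True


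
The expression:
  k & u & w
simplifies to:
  k & u & w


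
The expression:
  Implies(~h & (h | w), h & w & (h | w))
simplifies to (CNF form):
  h | ~w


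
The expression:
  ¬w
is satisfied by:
  {w: False}


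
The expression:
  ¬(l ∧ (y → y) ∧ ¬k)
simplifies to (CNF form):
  k ∨ ¬l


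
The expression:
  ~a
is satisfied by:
  {a: False}


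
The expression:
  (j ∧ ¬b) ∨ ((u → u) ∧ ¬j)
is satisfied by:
  {b: False, j: False}
  {j: True, b: False}
  {b: True, j: False}


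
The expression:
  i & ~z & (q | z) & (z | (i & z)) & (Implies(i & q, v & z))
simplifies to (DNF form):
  False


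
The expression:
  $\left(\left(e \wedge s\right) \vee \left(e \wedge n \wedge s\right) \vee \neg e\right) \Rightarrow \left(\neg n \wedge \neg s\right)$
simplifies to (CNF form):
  $\neg s \wedge \left(e \vee \neg n\right)$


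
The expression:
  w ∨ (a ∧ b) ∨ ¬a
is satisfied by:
  {b: True, w: True, a: False}
  {b: True, w: False, a: False}
  {w: True, b: False, a: False}
  {b: False, w: False, a: False}
  {b: True, a: True, w: True}
  {b: True, a: True, w: False}
  {a: True, w: True, b: False}


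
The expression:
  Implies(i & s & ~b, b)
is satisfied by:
  {b: True, s: False, i: False}
  {s: False, i: False, b: False}
  {b: True, i: True, s: False}
  {i: True, s: False, b: False}
  {b: True, s: True, i: False}
  {s: True, b: False, i: False}
  {b: True, i: True, s: True}


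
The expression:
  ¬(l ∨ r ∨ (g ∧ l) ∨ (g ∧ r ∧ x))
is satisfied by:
  {r: False, l: False}


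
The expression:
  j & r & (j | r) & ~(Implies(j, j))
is never true.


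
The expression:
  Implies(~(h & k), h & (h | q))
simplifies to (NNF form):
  h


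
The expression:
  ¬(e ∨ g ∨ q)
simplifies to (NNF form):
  ¬e ∧ ¬g ∧ ¬q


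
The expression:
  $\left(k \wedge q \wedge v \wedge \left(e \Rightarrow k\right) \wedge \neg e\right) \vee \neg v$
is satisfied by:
  {q: True, k: True, v: False, e: False}
  {q: True, k: False, v: False, e: False}
  {k: True, e: False, q: False, v: False}
  {e: False, k: False, q: False, v: False}
  {e: True, q: True, k: True, v: False}
  {e: True, q: True, k: False, v: False}
  {e: True, k: True, q: False, v: False}
  {e: True, k: False, q: False, v: False}
  {v: True, q: True, k: True, e: False}


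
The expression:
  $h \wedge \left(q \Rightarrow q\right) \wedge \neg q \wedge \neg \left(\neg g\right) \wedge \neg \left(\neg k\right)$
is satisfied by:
  {k: True, h: True, g: True, q: False}


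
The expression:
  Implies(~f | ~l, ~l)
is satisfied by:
  {f: True, l: False}
  {l: False, f: False}
  {l: True, f: True}


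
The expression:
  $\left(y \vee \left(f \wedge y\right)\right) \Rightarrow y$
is always true.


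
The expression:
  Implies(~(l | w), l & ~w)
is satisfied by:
  {l: True, w: True}
  {l: True, w: False}
  {w: True, l: False}


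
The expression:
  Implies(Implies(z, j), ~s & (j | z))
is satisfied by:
  {z: True, s: False, j: False}
  {j: True, z: True, s: False}
  {j: True, s: False, z: False}
  {z: True, s: True, j: False}


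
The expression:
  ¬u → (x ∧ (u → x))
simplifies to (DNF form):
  u ∨ x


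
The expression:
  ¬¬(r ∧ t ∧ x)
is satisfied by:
  {t: True, r: True, x: True}


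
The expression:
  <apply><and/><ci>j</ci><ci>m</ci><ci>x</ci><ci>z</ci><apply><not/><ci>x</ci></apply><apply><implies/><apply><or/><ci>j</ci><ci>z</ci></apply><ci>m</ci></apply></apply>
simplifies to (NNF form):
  <false/>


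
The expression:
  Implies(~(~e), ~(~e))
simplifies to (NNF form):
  True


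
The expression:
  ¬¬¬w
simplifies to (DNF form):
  ¬w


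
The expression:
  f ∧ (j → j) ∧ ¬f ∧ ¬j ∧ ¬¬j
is never true.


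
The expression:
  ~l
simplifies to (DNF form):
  ~l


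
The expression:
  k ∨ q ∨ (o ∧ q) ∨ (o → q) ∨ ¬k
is always true.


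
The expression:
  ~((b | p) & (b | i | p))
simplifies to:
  ~b & ~p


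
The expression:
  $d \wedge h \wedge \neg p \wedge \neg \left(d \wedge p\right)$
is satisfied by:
  {h: True, d: True, p: False}


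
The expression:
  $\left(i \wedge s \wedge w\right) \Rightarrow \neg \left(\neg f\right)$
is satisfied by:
  {f: True, s: False, i: False, w: False}
  {w: False, s: False, f: False, i: False}
  {w: True, f: True, s: False, i: False}
  {w: True, s: False, f: False, i: False}
  {i: True, f: True, w: False, s: False}
  {i: True, w: False, s: False, f: False}
  {i: True, w: True, f: True, s: False}
  {i: True, w: True, s: False, f: False}
  {f: True, s: True, i: False, w: False}
  {s: True, i: False, f: False, w: False}
  {w: True, s: True, f: True, i: False}
  {w: True, s: True, i: False, f: False}
  {f: True, s: True, i: True, w: False}
  {s: True, i: True, w: False, f: False}
  {w: True, s: True, i: True, f: True}


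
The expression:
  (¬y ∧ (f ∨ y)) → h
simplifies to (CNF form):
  h ∨ y ∨ ¬f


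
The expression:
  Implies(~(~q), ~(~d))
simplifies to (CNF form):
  d | ~q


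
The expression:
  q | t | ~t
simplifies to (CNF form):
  True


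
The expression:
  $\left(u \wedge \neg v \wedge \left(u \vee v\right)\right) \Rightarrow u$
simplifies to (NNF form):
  $\text{True}$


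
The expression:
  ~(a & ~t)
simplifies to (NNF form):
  t | ~a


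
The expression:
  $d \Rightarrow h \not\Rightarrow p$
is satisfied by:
  {h: True, p: False, d: False}
  {p: False, d: False, h: False}
  {h: True, p: True, d: False}
  {p: True, h: False, d: False}
  {d: True, h: True, p: False}


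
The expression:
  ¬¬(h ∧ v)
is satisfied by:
  {h: True, v: True}


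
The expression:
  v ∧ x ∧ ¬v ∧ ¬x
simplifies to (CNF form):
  False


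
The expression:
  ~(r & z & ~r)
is always true.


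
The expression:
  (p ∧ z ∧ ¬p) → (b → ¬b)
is always true.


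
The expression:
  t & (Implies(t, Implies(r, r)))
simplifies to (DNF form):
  t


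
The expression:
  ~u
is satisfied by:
  {u: False}


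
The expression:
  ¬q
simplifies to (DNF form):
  ¬q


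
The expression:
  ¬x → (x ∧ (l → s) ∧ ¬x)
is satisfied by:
  {x: True}


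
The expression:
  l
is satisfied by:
  {l: True}


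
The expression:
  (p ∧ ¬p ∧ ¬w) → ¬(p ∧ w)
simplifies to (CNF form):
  True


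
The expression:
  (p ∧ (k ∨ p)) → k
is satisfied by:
  {k: True, p: False}
  {p: False, k: False}
  {p: True, k: True}


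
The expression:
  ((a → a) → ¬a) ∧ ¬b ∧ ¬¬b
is never true.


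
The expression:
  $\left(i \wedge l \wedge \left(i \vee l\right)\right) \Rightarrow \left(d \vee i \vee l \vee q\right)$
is always true.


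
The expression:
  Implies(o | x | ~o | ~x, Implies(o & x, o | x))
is always true.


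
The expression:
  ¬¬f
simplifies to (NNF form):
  f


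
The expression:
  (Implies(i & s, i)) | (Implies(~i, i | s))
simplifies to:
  True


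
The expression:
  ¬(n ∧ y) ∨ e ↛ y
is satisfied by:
  {y: False, n: False}
  {n: True, y: False}
  {y: True, n: False}


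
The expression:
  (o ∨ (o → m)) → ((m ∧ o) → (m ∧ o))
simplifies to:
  True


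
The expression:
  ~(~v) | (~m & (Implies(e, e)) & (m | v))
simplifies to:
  v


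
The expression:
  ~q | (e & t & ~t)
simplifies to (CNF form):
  ~q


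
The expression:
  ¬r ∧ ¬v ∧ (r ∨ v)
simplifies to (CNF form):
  False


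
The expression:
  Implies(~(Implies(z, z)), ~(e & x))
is always true.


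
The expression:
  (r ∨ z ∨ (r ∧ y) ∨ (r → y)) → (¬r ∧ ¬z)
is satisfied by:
  {r: False, z: False}


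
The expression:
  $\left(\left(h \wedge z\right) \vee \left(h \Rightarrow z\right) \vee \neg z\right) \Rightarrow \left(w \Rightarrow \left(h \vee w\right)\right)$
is always true.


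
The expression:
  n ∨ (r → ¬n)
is always true.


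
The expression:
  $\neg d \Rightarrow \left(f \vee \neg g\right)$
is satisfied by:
  {d: True, f: True, g: False}
  {d: True, f: False, g: False}
  {f: True, d: False, g: False}
  {d: False, f: False, g: False}
  {g: True, d: True, f: True}
  {g: True, d: True, f: False}
  {g: True, f: True, d: False}


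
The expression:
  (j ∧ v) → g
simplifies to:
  g ∨ ¬j ∨ ¬v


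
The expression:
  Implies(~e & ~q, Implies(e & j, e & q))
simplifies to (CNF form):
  True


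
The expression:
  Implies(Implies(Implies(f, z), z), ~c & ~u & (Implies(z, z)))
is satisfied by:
  {u: False, f: False, c: False, z: False}
  {z: True, u: False, f: False, c: False}
  {c: True, u: False, f: False, z: False}
  {f: True, z: False, u: False, c: False}
  {z: True, f: True, u: False, c: False}
  {u: True, z: False, f: False, c: False}
  {c: True, u: True, z: False, f: False}


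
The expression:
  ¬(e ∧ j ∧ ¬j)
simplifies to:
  True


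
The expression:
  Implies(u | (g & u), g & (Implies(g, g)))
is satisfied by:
  {g: True, u: False}
  {u: False, g: False}
  {u: True, g: True}
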